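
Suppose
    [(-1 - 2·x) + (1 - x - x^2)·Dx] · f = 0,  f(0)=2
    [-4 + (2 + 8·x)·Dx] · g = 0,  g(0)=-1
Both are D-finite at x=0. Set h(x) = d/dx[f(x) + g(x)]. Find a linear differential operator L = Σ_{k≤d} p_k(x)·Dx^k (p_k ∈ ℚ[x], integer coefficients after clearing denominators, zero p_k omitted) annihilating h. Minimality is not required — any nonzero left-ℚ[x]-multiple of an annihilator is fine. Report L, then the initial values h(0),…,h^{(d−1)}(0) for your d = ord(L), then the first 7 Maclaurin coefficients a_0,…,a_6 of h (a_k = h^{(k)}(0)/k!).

L = (-42 - 132·x - 204·x^2 - 96·x^3 - 60·x^4) + (-3 - 96·x - 384·x^2 - 540·x^3 - 354·x^4 - 180·x^5)·Dx + (3 + 21·x + 33·x^2 - 26·x^3 - 78·x^4 - 98·x^5 - 40·x^6)·Dx^2  (order 2).
h: a_k = 0, 12, 6, 80, -60, 660, -1554, …
ICs: h(0) = 0, h′(0) = 12.

f: a_k = 2, 2, 4, 6, 10, 16, 26, …
g: a_k = -1, -2, 2, -4, 10, -28, 84, …
L₀ := lclm(L_f,L_g); ord L₀ ≤ 1+1.
Differentiate: ansatz ord ≤ ord L₀ ⇒ L.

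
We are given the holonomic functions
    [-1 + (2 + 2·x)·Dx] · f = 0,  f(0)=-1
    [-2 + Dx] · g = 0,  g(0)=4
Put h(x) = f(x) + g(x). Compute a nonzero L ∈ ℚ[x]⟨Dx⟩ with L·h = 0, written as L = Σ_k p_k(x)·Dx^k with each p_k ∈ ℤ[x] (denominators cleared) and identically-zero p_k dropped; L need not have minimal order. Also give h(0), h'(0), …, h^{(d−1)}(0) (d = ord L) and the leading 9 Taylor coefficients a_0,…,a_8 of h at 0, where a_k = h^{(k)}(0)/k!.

L = (10 + 8·x) + (-17 - 32·x - 16·x^2)·Dx + (6 + 14·x + 8·x^2)·Dx^2  (order 2).
h: a_k = 3, 15/2, 65/8, 253/48, 1039/384, 3991/3840, 17329/46080, 55141/645120, 397279/10321920, …
ICs: h(0) = 3, h′(0) = 15/2.

f: a_k = -1, -1/2, 1/8, -1/16, 5/128, -7/256, 21/1024, -33/2048, 429/32768, …
g: a_k = 4, 8, 8, 16/3, 8/3, 16/15, 16/45, 32/315, 8/315, …
f+g: L₀ = lclm(L_f,L_g), ord ≤ 1+1.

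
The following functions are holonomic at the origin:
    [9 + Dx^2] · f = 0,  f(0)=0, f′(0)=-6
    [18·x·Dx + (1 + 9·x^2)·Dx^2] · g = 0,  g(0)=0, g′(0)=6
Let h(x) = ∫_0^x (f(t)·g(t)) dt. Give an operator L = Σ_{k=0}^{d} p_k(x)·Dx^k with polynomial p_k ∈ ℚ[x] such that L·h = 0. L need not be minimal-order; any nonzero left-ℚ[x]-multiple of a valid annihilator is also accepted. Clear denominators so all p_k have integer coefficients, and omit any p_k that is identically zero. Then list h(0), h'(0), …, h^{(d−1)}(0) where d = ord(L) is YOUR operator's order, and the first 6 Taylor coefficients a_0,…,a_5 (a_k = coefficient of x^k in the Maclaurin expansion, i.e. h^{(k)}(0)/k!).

L = (810 + 18954·x^2 + 72171·x^4 + 236196·x^6 + 531441·x^8)·Dx + (972·x + 14580·x^3 + 78732·x^5 + 236196·x^7)·Dx^2 + (108 + 2592·x^2 + 13122·x^4 + 52488·x^6 + 118098·x^8)·Dx^3 + (108·x + 1620·x^3 + 8748·x^5 + 26244·x^7)·Dx^4 + (2 + 54·x^2 + 567·x^4 + 2916·x^6 + 6561·x^8)·Dx^5  (order 5).
h: a_k = 0, 0, 0, -12, 0, 162/5, …
ICs: h(0) = 0, h′(0) = 0, h′′(0) = 0, h′′′(0) = -72, h′′′′(0) = 0.

f: a_k = 0, -6, 0, 9, 0, -81/20, …
g: a_k = 0, 6, 0, -18, 0, 486/5, …
Product ⇒ symmetric product L₀, ord ≤ 4.
∫: right-multiply L₀ by Dx.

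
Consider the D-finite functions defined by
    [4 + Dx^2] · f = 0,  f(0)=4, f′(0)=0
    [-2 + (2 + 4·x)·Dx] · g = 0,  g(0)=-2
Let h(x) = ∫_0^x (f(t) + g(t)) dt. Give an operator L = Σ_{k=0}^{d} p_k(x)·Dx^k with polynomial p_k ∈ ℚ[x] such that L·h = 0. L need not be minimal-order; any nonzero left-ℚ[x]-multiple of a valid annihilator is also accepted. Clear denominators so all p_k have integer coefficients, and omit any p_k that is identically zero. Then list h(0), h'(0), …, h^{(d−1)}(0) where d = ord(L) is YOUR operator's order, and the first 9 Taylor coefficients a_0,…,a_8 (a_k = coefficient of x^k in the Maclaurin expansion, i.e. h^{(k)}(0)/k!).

L = (-28 - 64·x - 64·x^2)·Dx + (12 + 88·x + 192·x^2 + 128·x^3)·Dx^2 + (-7 - 16·x - 16·x^2)·Dx^3 + (3 + 22·x + 48·x^2 + 32·x^3)·Dx^4  (order 4).
h: a_k = 0, 2, -1, -7/3, -1/4, 47/60, -7/24, 817/2520, -33/64, …
ICs: h(0) = 0, h′(0) = 2, h′′(0) = -2, h′′′(0) = -14.

f: a_k = 4, 0, -8, 0, 8/3, 0, -16/45, 0, 8/315, …
g: a_k = -2, -2, 1, -1, 5/4, -7/4, 21/8, -33/8, 429/64, …
f+g: L₀ = lclm(L_f,L_g), ord ≤ 2+1.
h=∫h₀ ⇒ L = L₀·Dx.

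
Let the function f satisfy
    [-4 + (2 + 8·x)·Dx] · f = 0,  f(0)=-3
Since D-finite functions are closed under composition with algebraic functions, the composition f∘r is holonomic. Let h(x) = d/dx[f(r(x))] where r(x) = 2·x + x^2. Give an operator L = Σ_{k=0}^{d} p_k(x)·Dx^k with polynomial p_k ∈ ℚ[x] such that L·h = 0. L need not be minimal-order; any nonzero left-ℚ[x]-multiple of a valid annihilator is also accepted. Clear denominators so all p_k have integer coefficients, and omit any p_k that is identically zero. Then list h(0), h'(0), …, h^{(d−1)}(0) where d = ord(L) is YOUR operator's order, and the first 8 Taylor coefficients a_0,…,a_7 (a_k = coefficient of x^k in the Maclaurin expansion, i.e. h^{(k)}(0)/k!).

f: a_k = -3, -6, 6, -12, 30, -84, 252, -792, …
f∘r: x↦r, Dx↦Dx/r' in L_f ⇒ L₀.
h=h₀': d/dx-closure on L₀ ⇒ L.
L = -3 + (-1 - 9·x - 12·x^2 - 4·x^3)·Dx  (order 1).
h: a_k = -12, 36, -216, 1368, -9000, 60696, -416304, 2890224, …
ICs: h(0) = -12.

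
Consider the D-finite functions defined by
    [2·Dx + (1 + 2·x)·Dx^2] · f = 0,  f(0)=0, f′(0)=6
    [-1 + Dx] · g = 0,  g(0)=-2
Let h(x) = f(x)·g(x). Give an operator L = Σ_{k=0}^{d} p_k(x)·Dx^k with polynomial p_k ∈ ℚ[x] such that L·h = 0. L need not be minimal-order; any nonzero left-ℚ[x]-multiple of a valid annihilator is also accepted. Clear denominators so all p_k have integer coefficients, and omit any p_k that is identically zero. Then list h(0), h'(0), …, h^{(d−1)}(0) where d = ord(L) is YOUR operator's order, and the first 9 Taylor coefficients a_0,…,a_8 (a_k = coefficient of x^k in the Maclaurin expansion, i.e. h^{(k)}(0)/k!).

L = (-1 + 2·x) - 4·x·Dx + (1 + 2·x)·Dx^2  (order 2).
h: a_k = 0, -12, 0, -10, 12, -209/10, 106/3, -25829/420, 3263/30, …
ICs: h(0) = 0, h′(0) = -12.

f: a_k = 0, 6, -6, 8, -12, 96/5, -32, 384/7, -96, …
g: a_k = -2, -2, -1, -1/3, -1/12, -1/60, -1/360, -1/2520, -1/20160, …
Product ⇒ symmetric product L₀, ord ≤ 2.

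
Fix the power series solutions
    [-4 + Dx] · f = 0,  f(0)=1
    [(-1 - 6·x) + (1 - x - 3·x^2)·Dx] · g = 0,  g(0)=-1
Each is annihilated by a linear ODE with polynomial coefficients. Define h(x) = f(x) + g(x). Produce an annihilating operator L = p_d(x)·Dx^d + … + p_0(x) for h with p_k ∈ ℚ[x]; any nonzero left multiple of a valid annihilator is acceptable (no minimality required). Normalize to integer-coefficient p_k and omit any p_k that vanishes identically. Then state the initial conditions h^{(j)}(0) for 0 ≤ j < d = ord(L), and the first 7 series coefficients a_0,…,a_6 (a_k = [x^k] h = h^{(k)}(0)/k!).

f: a_k = 1, 4, 8, 32/3, 32/3, 128/15, 256/45, …
g: a_k = -1, -1, -4, -7, -19, -40, -97, …
f+g: L₀ = lclm(L_f,L_g), ord ≤ 1+1.
L = (16 - 8·x + 360·x^2 + 288·x^3) + (8 - 50·x - 134·x^2 + 96·x^3 + 144·x^4)·Dx + (-3 + 13·x + 11·x^2 - 42·x^3 - 36·x^4)·Dx^2  (order 2).
h: a_k = 0, 3, 4, 11/3, -25/3, -472/15, -4109/45, …
ICs: h(0) = 0, h′(0) = 3.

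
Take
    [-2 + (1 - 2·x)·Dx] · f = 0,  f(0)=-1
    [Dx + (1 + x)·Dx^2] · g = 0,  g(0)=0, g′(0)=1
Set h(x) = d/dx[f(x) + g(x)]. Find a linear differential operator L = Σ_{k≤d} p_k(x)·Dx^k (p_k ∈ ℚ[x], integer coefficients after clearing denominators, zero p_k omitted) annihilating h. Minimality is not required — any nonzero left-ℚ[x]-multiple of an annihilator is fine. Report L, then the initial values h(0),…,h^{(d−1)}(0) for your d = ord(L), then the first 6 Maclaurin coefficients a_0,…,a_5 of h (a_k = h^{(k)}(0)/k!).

f: a_k = -1, -2, -4, -8, -16, -32, …
g: a_k = 0, 1, -1/2, 1/3, -1/4, 1/5, …
Weyl lclm of L_f,L_g ⇒ L₀ (ord ≤ 3).
Differentiate: ansatz ord ≤ ord L₀ ⇒ L.
L = (32 + 8·x) + (22 + 56·x + 16·x^2)·Dx + (-5 + 3·x + 12·x^2 + 4·x^3)·Dx^2  (order 2).
h: a_k = -1, -9, -23, -65, -159, -385, …
ICs: h(0) = -1, h′(0) = -9.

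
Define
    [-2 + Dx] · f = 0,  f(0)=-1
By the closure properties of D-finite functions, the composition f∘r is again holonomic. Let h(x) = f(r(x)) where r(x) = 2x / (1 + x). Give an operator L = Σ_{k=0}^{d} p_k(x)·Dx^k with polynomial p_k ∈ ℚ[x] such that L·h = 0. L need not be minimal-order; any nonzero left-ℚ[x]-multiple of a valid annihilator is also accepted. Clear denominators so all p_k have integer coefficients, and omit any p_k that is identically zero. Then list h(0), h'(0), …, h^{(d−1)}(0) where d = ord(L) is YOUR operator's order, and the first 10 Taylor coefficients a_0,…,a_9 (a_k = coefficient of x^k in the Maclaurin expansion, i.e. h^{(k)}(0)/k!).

L = -4 + (1 + 2·x + x^2)·Dx  (order 1).
h: a_k = -1, -4, -4, 4/3, 4/3, -28/15, 44/45, 68/315, -316/315, 3316/2835, …
ICs: h(0) = -1.

f: a_k = -1, -2, -2, -4/3, -2/3, -4/15, -4/45, -8/315, -2/315, -4/2835, …
f∘r: x↦r, Dx↦Dx/r' in L_f ⇒ L₀.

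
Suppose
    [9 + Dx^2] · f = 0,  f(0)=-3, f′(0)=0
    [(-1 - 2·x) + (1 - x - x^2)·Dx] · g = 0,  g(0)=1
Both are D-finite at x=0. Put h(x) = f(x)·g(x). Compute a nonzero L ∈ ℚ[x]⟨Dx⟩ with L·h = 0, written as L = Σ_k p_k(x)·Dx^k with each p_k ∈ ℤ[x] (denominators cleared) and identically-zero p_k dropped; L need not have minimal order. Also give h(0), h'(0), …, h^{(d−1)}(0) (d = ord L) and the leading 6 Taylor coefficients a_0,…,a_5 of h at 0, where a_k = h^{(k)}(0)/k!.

f: a_k = -3, 0, 27/2, 0, -81/8, 0, …
g: a_k = 1, 1, 2, 3, 5, 8, …
Sym-product of L_f,L_g gives L₀ (≤ ord 2).
L = (-7 + 9·x + 9·x^2) + (2 + 4·x)·Dx + (-1 + x + x^2)·Dx^2  (order 2).
h: a_k = -3, -3, 15/2, 9/2, 15/8, 51/8, …
ICs: h(0) = -3, h′(0) = -3.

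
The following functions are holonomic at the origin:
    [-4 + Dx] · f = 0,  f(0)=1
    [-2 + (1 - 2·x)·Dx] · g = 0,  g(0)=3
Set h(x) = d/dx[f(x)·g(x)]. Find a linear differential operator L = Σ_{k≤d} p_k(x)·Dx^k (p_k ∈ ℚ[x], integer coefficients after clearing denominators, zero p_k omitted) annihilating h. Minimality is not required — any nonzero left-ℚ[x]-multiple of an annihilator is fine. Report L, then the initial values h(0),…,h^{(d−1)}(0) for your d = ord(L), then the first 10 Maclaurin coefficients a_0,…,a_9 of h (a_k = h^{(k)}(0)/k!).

L = (20 - 48·x + 32·x^2) + (-3 + 10·x - 8·x^2)·Dx  (order 1).
h: a_k = 18, 120, 456, 1344, 3488, 42368/5, 19840, 4765696/105, 10724864/105, 71501824/315, …
ICs: h(0) = 18.

f: a_k = 1, 4, 8, 32/3, 32/3, 128/15, 256/45, 1024/315, 512/315, 2048/2835, …
g: a_k = 3, 6, 12, 24, 48, 96, 192, 384, 768, 1536, …
Product ⇒ symmetric product L₀, ord ≤ 1.
h=h₀': d/dx-closure on L₀ ⇒ L.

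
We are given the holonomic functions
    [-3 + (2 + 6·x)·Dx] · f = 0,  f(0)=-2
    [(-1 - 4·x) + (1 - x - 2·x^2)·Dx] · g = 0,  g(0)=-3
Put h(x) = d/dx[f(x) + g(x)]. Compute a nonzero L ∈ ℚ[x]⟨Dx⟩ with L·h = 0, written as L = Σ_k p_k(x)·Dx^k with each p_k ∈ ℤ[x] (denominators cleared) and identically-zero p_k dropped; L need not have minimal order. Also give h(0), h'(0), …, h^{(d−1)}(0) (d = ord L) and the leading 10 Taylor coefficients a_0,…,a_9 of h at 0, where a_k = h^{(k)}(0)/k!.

f: a_k = -2, -3, 9/4, -27/8, 405/64, -1701/128, 15309/512, -72171/1024, 2814669/16384, -14073345/32768, …
g: a_k = -3, -3, -9, -15, -33, -63, -129, -255, -513, -1023, …
f+g: L₀ = lclm(L_f,L_g), ord ≤ 1+1.
h₀' ⇒ L via d/dx closure of L₀.
L = (-114 - 522·x - 1152·x^2 - 816·x^3 - 720·x^4) + (-31 - 414·x - 1803·x^2 - 3208·x^3 - 3084·x^4 - 2160·x^5)·Dx + (10 + 66·x + 110·x^2 - 74·x^3 - 456·x^4 - 808·x^5 - 480·x^6)·Dx^2  (order 2).
h: a_k = -6, -27/2, -441/8, -1707/16, -48825/128, -152217/256, -2333037/1024, -5590323/2048, -428355081/32768, -625092045/65536, …
ICs: h(0) = -6, h′(0) = -27/2.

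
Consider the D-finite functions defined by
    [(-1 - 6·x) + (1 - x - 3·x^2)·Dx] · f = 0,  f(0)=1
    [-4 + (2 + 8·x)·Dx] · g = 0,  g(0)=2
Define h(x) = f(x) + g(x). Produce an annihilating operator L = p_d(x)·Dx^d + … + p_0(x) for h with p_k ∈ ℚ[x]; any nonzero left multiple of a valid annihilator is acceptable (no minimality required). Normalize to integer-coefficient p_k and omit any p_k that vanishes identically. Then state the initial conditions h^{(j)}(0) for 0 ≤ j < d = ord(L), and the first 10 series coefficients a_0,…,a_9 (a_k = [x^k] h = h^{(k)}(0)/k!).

L = (-20 - 120·x - 216·x^2 - 360·x^3) + (12 + 74·x + 306·x^2 + 744·x^3 + 900·x^4)·Dx + (1 - 9·x - 73·x^2 - 18·x^3 + 354·x^4 + 360·x^5)·Dx^2  (order 2).
h: a_k = 3, 5, 0, 15, -1, 96, -71, 745, -1208, 6879, …
ICs: h(0) = 3, h′(0) = 5.

f: a_k = 1, 1, 4, 7, 19, 40, 97, 217, 508, 1159, …
g: a_k = 2, 4, -4, 8, -20, 56, -168, 528, -1716, 5720, …
Weyl lclm of L_f,L_g ⇒ L₀ (ord ≤ 2).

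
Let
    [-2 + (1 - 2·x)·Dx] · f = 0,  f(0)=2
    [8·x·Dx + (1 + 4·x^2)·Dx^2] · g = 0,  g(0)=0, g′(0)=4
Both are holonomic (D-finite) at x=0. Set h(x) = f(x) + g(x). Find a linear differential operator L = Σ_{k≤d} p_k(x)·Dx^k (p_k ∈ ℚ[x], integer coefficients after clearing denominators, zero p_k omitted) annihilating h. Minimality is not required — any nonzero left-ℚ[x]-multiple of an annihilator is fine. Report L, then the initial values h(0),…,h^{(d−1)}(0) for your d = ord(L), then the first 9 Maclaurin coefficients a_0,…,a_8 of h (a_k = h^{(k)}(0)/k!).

L = (-8 + 64·x + 96·x^2)·Dx + (8 - 8·x + 32·x^2 + 96·x^3)·Dx^2 + (-1 + 16·x^4)·Dx^3  (order 3).
h: a_k = 2, 8, 8, 32/3, 32, 384/5, 128, 1536/7, 512, …
ICs: h(0) = 2, h′(0) = 8, h′′(0) = 16.

f: a_k = 2, 4, 8, 16, 32, 64, 128, 256, 512, …
g: a_k = 0, 4, 0, -16/3, 0, 64/5, 0, -256/7, 0, …
Weyl lclm of L_f,L_g ⇒ L₀ (ord ≤ 3).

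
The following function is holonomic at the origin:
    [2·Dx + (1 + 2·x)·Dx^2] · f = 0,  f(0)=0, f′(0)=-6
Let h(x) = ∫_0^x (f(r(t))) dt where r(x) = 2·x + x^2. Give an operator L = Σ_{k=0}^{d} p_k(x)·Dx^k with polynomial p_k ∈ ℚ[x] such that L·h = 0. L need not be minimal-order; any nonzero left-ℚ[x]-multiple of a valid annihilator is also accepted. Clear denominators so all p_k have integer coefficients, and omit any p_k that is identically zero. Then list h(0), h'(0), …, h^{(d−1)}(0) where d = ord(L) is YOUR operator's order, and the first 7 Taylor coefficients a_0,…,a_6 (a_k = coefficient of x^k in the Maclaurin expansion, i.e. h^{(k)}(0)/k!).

L = (3 + 4·x + 2·x^2)·Dx^2 + (1 + 5·x + 6·x^2 + 2·x^3)·Dx^3  (order 3).
h: a_k = 0, 0, -6, 6, -10, 102/5, -232/5, …
ICs: h(0) = 0, h′(0) = 0, h′′(0) = -12.

f: a_k = 0, -6, 6, -8, 12, -96/5, 32, …
L₀ from L_f via x↦r, Dx↦r'^{-1}Dx.
Integrate: L := L₀·Dx.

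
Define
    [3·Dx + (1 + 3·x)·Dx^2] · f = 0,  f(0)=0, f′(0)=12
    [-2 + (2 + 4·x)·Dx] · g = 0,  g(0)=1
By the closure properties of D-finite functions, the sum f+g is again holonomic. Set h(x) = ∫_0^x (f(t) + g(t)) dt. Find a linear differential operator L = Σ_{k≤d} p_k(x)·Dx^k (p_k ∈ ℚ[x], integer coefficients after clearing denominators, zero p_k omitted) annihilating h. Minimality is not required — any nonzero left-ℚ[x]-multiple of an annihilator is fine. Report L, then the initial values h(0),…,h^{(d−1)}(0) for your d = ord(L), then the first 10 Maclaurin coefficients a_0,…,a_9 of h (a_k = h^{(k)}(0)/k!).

L = (18 + 18·x)·Dx^2 + (30 + 108·x + 90·x^2)·Dx^3 + (4 + 26·x + 54·x^2 + 36·x^3)·Dx^4  (order 4).
h: a_k = 0, 1, 13/2, -37/6, 73/8, -653/40, 7811/240, -7797/112, 140199/896, -140111/384, …
ICs: h(0) = 0, h′(0) = 1, h′′(0) = 13, h′′′(0) = -37.

f: a_k = 0, 12, -18, 36, -81, 972/5, -486, 8748/7, -6561/2, 8748, …
g: a_k = 1, 1, -1/2, 1/2, -5/8, 7/8, -21/16, 33/16, -429/128, 715/128, …
h₀=f+g: left-lcm gives L₀, ord ≤ 3.
h=∫₀ˣh₀: take L = L₀·Dx.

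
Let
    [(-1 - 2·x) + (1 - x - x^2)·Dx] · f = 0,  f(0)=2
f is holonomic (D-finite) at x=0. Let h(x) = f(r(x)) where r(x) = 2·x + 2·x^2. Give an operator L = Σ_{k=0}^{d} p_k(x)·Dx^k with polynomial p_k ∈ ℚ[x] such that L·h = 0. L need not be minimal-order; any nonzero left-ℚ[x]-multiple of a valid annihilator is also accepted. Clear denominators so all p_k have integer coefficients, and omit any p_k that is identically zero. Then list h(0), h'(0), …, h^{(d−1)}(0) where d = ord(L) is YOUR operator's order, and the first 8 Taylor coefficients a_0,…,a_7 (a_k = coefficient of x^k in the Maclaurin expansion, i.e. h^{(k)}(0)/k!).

f: a_k = 2, 2, 4, 6, 10, 16, 26, 42, …
Change of var in L_f (x↦r) gives L₀.
L = (2 + 12·x + 24·x^2 + 16·x^3) + (-1 + 2·x + 6·x^2 + 8·x^3 + 4·x^4)·Dx  (order 1).
h: a_k = 2, 4, 20, 80, 320, 1296, 5232, 21120, …
ICs: h(0) = 2.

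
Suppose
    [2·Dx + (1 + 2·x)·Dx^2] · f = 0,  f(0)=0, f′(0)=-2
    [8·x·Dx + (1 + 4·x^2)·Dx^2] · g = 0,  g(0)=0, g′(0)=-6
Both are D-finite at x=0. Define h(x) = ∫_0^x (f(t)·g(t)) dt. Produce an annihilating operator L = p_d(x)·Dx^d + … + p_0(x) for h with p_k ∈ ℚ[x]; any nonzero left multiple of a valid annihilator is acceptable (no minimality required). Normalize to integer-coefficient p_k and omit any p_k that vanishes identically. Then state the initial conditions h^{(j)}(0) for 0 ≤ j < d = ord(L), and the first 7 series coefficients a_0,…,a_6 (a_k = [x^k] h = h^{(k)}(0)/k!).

f: a_k = 0, -2, 2, -8/3, 4, -32/5, 32/3, …
g: a_k = 0, -6, 0, 8, 0, -96/5, 0, …
Sym-product of L_f,L_g gives L₀ (≤ ord 4).
Integrate: L := L₀·Dx.
L = (192 + 704·x + 2560·x^2 + 9984·x^3 + 15360·x^4 + 13312·x^5 + 4096·x^7)·Dx^2 + (72 + 992·x + 4928·x^2 + 15488·x^3 + 34816·x^4 + 47616·x^5 + 35840·x^6 + 6144·x^7 + 14336·x^8)·Dx^3 + (24 + 256·x + 1536·x^2 + 4992·x^3 + 11520·x^4 + 19968·x^5 + 24576·x^6 + 18432·x^7 + 6144·x^8 + 8192·x^9)·Dx^4 + (5 + 36·x + 148·x^2 + 448·x^3 + 1056·x^4 + 1920·x^5 + 2688·x^6 + 3072·x^7 + 2304·x^8 + 1024·x^9 + 1024·x^10)·Dx^5  (order 5).
h: a_k = 0, 0, 0, 4, -3, 0, -4/3, …
ICs: h(0) = 0, h′(0) = 0, h′′(0) = 0, h′′′(0) = 24, h′′′′(0) = -72.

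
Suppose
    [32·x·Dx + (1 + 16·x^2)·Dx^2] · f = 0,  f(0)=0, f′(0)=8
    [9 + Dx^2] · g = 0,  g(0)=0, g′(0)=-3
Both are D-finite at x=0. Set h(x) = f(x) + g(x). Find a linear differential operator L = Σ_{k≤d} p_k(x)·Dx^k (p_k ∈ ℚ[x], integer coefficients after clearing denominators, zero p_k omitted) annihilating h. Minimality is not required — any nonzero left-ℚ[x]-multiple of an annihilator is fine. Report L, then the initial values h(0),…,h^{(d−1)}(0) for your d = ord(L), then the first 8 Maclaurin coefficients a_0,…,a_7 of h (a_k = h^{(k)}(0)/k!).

L = (-52704·x + 967680·x^3 + 663552·x^5)·Dx + (-207 + 13104·x^2 + 283392·x^4 + 331776·x^6)·Dx^2 + (-5856·x + 107520·x^3 + 73728·x^5)·Dx^3 + (-23 + 1456·x^2 + 31488·x^4 + 36864·x^6)·Dx^4  (order 4).
h: a_k = 0, 5, 0, -229/6, 0, 16303/40, 0, -2621197/560, …
ICs: h(0) = 0, h′(0) = 5, h′′(0) = 0, h′′′(0) = -229.

f: a_k = 0, 8, 0, -128/3, 0, 2048/5, 0, -32768/7, …
g: a_k = 0, -3, 0, 9/2, 0, -81/40, 0, 243/560, …
f+g: L₀ = lclm(L_f,L_g), ord ≤ 2+2.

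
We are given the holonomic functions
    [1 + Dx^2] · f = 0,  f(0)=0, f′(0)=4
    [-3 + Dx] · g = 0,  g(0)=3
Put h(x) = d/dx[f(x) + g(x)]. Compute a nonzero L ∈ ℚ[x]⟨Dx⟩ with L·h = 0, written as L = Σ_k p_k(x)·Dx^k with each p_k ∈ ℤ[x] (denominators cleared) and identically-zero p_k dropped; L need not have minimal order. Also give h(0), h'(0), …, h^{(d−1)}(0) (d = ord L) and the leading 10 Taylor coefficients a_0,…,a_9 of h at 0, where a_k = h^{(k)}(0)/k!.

L = 3 - Dx + 3·Dx^2 - Dx^3  (order 3).
h: a_k = 13, 27, 77/2, 81/2, 733/24, 729/40, 6557/720, 2187/560, 59053/40320, 2187/4480, …
ICs: h(0) = 13, h′(0) = 27, h′′(0) = 77.

f: a_k = 0, 4, 0, -2/3, 0, 1/30, 0, -1/1260, 0, 1/90720, …
g: a_k = 3, 9, 27/2, 27/2, 81/8, 243/40, 243/80, 729/560, 2187/4480, 729/4480, …
Weyl lclm of L_f,L_g ⇒ L₀ (ord ≤ 3).
h₀' ⇒ L via d/dx closure of L₀.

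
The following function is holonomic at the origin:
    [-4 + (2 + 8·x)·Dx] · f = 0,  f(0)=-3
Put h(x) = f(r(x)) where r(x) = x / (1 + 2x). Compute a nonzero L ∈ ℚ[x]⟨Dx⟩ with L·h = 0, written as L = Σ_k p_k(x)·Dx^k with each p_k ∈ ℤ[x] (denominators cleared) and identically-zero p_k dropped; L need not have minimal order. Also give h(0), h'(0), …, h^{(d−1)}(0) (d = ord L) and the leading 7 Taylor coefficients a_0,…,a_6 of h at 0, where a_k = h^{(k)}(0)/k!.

L = -2 + (1 + 8·x + 12·x^2)·Dx  (order 1).
h: a_k = -3, -6, 18, -60, 222, -900, 3924, …
ICs: h(0) = -3.

f: a_k = -3, -6, 6, -12, 30, -84, 252, …
Change of var in L_f (x↦r) gives L₀.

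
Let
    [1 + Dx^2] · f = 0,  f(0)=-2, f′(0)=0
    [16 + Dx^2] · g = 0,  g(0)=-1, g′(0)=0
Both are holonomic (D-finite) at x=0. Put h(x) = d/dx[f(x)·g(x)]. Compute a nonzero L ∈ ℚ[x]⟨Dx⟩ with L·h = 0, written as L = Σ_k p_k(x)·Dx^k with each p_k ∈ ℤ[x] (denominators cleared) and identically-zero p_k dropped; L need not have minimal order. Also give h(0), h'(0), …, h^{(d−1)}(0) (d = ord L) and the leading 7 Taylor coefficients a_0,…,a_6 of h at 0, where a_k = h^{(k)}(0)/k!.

f: a_k = -2, 0, 1, 0, -1/12, 0, 1/360, …
g: a_k = -1, 0, 8, 0, -32/3, 0, 256/45, …
Sym-product of L_f,L_g gives L₀ (≤ ord 4).
h=h₀': d/dx-closure on L₀ ⇒ L.
L = 225 + 34·Dx^2 + Dx^4  (order 4).
h: a_k = 0, -34, 0, 353/3, 0, -8177/60, 0, …
ICs: h(0) = 0, h′(0) = -34, h′′(0) = 0, h′′′(0) = 706.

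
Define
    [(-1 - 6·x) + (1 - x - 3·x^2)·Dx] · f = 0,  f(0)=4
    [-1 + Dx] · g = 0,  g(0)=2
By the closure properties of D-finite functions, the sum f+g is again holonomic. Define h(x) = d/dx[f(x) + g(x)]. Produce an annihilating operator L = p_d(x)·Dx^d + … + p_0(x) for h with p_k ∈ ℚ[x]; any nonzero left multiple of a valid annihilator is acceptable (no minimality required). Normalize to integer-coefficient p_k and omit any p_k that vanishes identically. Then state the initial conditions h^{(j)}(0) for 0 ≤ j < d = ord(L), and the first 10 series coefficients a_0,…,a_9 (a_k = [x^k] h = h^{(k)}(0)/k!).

f: a_k = 4, 4, 16, 28, 76, 160, 388, 868, 2032, 4636, …
g: a_k = 2, 2, 1, 1/3, 1/12, 1/60, 1/360, 1/2520, 1/20160, 1/181440, …
Sum ⇒ L₀ = lclm(L_f,L_g) in ℚ(x)⟨Dx⟩.
h=h₀': d/dx-closure on L₀ ⇒ L.
L = (34 + 278·x + 312·x^2 + 756·x^3 + 162·x^4) + (-41 - 284·x - 341·x^2 - 672·x^3 + 45·x^4 + 54·x^5)·Dx + (7 + 6·x + 29·x^2 - 84·x^3 - 207·x^4 - 54·x^5)·Dx^2  (order 2).
h: a_k = 6, 34, 85, 913/3, 9601/12, 139681/60, 2187361/360, 40965121/2520, 841155841/20160, 19472140801/181440, …
ICs: h(0) = 6, h′(0) = 34.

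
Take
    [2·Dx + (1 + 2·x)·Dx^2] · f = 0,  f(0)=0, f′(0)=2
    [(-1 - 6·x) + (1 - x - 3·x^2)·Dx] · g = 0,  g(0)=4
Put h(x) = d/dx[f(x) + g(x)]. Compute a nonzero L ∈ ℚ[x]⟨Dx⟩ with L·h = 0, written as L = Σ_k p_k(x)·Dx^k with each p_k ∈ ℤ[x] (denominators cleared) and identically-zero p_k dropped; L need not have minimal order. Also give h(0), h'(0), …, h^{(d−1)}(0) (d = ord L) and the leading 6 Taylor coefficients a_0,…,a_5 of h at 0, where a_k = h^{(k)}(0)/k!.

L = (-74 - 412·x - 948·x^2 - 864·x^3 - 648·x^4) + (-17 - 212·x - 890·x^2 - 1644·x^3 - 1764·x^4 - 1080·x^5)·Dx + (5 + 27·x + 33·x^2 - 68·x^3 - 276·x^4 - 396·x^5 - 216·x^6)·Dx^2  (order 2).
h: a_k = 6, 28, 92, 288, 832, 2264, …
ICs: h(0) = 6, h′(0) = 28.

f: a_k = 0, 2, -2, 8/3, -4, 32/5, …
g: a_k = 4, 4, 16, 28, 76, 160, …
Weyl lclm of L_f,L_g ⇒ L₀ (ord ≤ 3).
h₀' ⇒ L via d/dx closure of L₀.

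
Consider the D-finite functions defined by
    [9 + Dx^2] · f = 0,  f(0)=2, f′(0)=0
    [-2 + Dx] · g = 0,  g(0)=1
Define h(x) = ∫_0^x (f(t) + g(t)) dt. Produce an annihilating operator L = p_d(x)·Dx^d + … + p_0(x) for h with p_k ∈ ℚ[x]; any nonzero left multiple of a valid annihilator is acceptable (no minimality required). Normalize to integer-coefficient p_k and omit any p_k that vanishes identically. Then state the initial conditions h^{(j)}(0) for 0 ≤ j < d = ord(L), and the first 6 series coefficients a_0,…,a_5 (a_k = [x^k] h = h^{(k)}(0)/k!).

L = -18·Dx + 9·Dx^2 - 2·Dx^3 + Dx^4  (order 4).
h: a_k = 0, 3, 1, -7/3, 1/3, 89/60, …
ICs: h(0) = 0, h′(0) = 3, h′′(0) = 2, h′′′(0) = -14.

f: a_k = 2, 0, -9, 0, 27/4, 0, …
g: a_k = 1, 2, 2, 4/3, 2/3, 4/15, …
f+g: L₀ = lclm(L_f,L_g), ord ≤ 2+1.
h=∫₀ˣh₀: take L = L₀·Dx.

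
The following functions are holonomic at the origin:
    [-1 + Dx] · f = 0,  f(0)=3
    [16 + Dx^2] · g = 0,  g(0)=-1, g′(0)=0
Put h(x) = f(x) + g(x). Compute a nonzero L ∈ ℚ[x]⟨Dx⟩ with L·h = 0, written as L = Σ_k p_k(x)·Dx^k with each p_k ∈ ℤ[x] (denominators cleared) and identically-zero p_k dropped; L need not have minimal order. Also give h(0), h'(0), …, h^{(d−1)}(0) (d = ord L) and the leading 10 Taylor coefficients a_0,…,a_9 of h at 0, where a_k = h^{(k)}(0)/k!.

L = -16 + 16·Dx - Dx^2 + Dx^3  (order 3).
h: a_k = 2, 3, 19/2, 1/2, -253/24, 1/40, 4099/720, 1/1680, -65533/40320, 1/120960, …
ICs: h(0) = 2, h′(0) = 3, h′′(0) = 19.

f: a_k = 3, 3, 3/2, 1/2, 1/8, 1/40, 1/240, 1/1680, 1/13440, 1/120960, …
g: a_k = -1, 0, 8, 0, -32/3, 0, 256/45, 0, -512/315, 0, …
L₀ := lclm(L_f,L_g); ord L₀ ≤ 1+2.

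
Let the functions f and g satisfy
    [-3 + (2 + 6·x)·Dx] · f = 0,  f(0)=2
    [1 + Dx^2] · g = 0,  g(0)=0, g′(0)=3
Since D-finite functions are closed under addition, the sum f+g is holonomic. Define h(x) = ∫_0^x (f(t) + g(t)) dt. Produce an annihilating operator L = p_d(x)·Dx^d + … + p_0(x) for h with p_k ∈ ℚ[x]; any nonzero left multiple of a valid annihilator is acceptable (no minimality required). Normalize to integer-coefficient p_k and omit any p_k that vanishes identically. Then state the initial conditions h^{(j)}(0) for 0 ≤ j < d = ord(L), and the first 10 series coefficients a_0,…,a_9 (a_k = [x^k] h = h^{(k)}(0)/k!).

L = (-93 - 72·x - 108·x^2)·Dx + (-10 + 18·x + 216·x^2 + 216·x^3)·Dx^2 + (-93 - 72·x - 108·x^2)·Dx^3 + (-10 + 18·x + 216·x^2 + 216·x^3)·Dx^4  (order 4).
h: a_k = 0, 2, 3, -3/4, 23/32, -81/64, 8521/3840, -2187/512, 7577891/860160, -312741/16384, …
ICs: h(0) = 0, h′(0) = 2, h′′(0) = 6, h′′′(0) = -9/2.

f: a_k = 2, 3, -9/4, 27/8, -405/64, 1701/128, -15309/512, 72171/1024, -2814669/16384, 14073345/32768, …
g: a_k = 0, 3, 0, -1/2, 0, 1/40, 0, -1/1680, 0, 1/120960, …
f+g: L₀ = lclm(L_f,L_g), ord ≤ 1+2.
h=∫h₀ ⇒ L = L₀·Dx.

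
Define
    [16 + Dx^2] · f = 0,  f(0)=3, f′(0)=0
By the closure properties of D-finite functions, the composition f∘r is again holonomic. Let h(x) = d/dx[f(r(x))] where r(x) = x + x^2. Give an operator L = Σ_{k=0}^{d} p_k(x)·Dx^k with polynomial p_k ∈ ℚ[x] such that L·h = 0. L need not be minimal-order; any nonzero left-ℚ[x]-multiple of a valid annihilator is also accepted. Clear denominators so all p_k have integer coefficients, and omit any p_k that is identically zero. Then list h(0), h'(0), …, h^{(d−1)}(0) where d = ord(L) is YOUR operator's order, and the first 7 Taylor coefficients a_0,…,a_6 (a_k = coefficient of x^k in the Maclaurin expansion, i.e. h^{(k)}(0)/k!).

f: a_k = 3, 0, -24, 0, 32, 0, -256/15, …
Substitute x→r, Dx→(1/r')Dx; clear ⇒ L₀.
Differentiate: ansatz ord ≤ ord L₀ ⇒ L.
L = (28 + 128·x + 384·x^2 + 512·x^3 + 256·x^4) + (-6 - 12·x)·Dx + (1 + 4·x + 4·x^2)·Dx^2  (order 2).
h: a_k = 0, -48, -144, 32, 640, 5248/5, 896/5, …
ICs: h(0) = 0, h′(0) = -48.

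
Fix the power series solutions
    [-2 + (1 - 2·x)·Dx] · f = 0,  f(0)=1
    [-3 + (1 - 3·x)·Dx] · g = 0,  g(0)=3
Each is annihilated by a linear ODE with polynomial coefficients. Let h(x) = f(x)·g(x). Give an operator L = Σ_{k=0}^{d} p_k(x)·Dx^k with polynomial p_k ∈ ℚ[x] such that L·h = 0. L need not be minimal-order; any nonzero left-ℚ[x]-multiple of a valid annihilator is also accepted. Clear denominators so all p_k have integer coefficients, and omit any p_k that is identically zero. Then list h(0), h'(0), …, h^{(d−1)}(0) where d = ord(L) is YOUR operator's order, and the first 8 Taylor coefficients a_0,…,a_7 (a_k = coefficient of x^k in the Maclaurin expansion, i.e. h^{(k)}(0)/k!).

L = (-5 + 12·x) + (1 - 5·x + 6·x^2)·Dx  (order 1).
h: a_k = 3, 15, 57, 195, 633, 1995, 6177, 18915, …
ICs: h(0) = 3.

f: a_k = 1, 2, 4, 8, 16, 32, 64, 128, …
g: a_k = 3, 9, 27, 81, 243, 729, 2187, 6561, …
L₀ := L_f ⊗_s L_g (sym. prod.), ord ≤ 1.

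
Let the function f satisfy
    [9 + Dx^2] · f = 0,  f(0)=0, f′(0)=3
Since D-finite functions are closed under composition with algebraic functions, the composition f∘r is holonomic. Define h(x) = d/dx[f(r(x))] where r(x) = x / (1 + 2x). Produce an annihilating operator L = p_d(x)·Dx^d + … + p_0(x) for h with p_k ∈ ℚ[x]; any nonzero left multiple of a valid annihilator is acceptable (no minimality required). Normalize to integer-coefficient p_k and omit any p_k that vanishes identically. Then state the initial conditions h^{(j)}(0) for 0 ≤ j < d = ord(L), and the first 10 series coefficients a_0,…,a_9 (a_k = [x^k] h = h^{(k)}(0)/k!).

L = (33 + 96·x + 96·x^2) + (12 + 72·x + 144·x^2 + 96·x^3)·Dx + (1 + 8·x + 24·x^2 + 32·x^3 + 16·x^4)·Dx^2  (order 2).
h: a_k = 3, -12, 45/2, 12, -2319/8, 2925/2, -429483/80, 83163/5, -40937265/896, 25369845/224, …
ICs: h(0) = 3, h′(0) = -12.

f: a_k = 0, 3, 0, -9/2, 0, 81/40, 0, -243/560, 0, 243/4480, …
Substitute x→r, Dx→(1/r')Dx; clear ⇒ L₀.
Differentiate: ansatz ord ≤ ord L₀ ⇒ L.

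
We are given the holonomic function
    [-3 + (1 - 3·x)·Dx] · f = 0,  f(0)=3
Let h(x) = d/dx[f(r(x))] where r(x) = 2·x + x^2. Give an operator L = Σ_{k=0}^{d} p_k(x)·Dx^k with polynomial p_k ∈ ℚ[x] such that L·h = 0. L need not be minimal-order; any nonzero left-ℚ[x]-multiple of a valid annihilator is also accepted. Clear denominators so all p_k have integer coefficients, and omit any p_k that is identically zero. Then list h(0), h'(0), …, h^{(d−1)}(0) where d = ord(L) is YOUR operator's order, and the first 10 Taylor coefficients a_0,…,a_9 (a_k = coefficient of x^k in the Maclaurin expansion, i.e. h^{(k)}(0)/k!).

L = (13 + 18·x + 9·x^2) + (-1 + 5·x + 9·x^2 + 3·x^3)·Dx  (order 1).
h: a_k = 18, 234, 2268, 19548, 157950, 1225206, 9239832, 68259672, 496392138, 3565254690, …
ICs: h(0) = 18.

f: a_k = 3, 9, 27, 81, 243, 729, 2187, 6561, 19683, 59049, …
Substitute x→r, Dx→(1/r')Dx; clear ⇒ L₀.
h=h₀': d/dx-closure on L₀ ⇒ L.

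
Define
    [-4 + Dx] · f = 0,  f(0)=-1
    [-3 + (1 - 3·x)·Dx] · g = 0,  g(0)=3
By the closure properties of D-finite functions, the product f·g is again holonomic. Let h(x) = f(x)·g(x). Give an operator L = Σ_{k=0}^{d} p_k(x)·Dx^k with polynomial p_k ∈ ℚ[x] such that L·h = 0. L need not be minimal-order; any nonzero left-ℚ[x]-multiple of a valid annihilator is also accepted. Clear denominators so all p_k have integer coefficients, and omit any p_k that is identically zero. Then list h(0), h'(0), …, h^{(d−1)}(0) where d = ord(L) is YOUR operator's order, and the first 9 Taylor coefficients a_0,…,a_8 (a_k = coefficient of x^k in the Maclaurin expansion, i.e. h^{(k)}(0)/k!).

L = (7 - 12·x) + (-1 + 3·x)·Dx  (order 1).
h: a_k = -3, -21, -87, -293, -911, -13793/5, -124393/15, -2613277/105, -1120049/15, …
ICs: h(0) = -3.

f: a_k = -1, -4, -8, -32/3, -32/3, -128/15, -256/45, -1024/315, -512/315, …
g: a_k = 3, 9, 27, 81, 243, 729, 2187, 6561, 19683, …
L₀ := L_f ⊗_s L_g (sym. prod.), ord ≤ 1.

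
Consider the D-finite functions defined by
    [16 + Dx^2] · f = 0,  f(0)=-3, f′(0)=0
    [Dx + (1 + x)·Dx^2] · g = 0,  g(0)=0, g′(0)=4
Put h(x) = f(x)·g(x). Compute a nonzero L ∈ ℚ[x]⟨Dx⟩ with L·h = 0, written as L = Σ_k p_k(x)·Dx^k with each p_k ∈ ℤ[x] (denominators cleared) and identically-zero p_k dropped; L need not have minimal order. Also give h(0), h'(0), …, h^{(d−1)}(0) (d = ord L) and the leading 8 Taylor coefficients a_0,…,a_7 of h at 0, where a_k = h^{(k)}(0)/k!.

L = (15072 + 62976·x + 97024·x^2 + 65536·x^3 + 16384·x^4) + (1984 + 6080·x + 6144·x^2 + 2048·x^3)·Dx + (1950 + 8000·x + 12192·x^2 + 8192·x^3 + 2048·x^4)·Dx^2 + (124 + 380·x + 384·x^2 + 128·x^3)·Dx^3 + (63 + 254·x + 383·x^2 + 256·x^3 + 64·x^4)·Dx^4  (order 4).
h: a_k = 0, -12, 6, 92, -45, -492/5, 42, 1508/35, …
ICs: h(0) = 0, h′(0) = -12, h′′(0) = 12, h′′′(0) = 552.

f: a_k = -3, 0, 24, 0, -32, 0, 256/15, 0, …
g: a_k = 0, 4, -2, 4/3, -1, 4/5, -2/3, 4/7, …
Product ⇒ symmetric product L₀, ord ≤ 4.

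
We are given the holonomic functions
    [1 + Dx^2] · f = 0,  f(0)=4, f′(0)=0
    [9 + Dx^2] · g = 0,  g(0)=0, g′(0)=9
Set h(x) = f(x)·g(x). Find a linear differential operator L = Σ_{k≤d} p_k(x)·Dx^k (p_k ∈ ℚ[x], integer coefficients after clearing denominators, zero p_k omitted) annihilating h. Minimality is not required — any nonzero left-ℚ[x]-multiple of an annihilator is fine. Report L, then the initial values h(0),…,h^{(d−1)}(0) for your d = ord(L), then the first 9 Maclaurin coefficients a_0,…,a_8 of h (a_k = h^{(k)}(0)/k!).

f: a_k = 4, 0, -2, 0, 1/6, 0, -1/180, 0, 1/10080, …
g: a_k = 0, 9, 0, -27/2, 0, 243/40, 0, -729/560, 0, …
h₀=f·g: eliminate ⇒ L₀, order ≤ 2·2.
L = 64 + 20·Dx^2 + Dx^4  (order 4).
h: a_k = 0, 36, 0, -72, 0, 264/5, 0, -688/35, 0, …
ICs: h(0) = 0, h′(0) = 36, h′′(0) = 0, h′′′(0) = -432.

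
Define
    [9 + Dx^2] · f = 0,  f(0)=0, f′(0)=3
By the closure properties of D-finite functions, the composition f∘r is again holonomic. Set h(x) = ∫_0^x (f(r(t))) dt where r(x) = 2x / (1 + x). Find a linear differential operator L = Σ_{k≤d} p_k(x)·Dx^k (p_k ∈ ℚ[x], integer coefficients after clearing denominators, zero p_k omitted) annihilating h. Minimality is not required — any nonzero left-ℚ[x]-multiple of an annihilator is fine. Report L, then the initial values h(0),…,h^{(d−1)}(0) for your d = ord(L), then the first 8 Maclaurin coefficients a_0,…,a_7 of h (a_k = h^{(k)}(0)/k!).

f: a_k = 0, 3, 0, -9/2, 0, 81/40, 0, -243/560, …
L₀ from L_f via x↦r, Dx↦r'^{-1}Dx.
Integrate: L := L₀·Dx.
L = 36·Dx + (2 + 6·x + 6·x^2 + 2·x^3)·Dx^2 + (1 + 4·x + 6·x^2 + 4·x^3 + x^4)·Dx^3  (order 3).
h: a_k = 0, 0, 3, -2, -15/2, 102/5, -121/5, 30/7, …
ICs: h(0) = 0, h′(0) = 0, h′′(0) = 6.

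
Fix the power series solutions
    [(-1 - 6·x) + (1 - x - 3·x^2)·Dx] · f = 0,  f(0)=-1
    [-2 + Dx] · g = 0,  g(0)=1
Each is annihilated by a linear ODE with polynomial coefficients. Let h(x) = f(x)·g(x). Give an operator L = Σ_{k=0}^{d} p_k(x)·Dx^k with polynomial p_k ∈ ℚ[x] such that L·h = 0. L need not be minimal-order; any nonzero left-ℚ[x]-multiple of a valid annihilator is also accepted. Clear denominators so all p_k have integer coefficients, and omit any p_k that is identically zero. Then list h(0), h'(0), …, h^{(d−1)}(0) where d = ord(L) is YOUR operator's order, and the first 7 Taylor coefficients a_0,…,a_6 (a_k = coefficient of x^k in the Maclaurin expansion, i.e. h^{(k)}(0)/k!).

L = (3 + 4·x - 6·x^2) + (-1 + x + 3·x^2)·Dx  (order 1).
h: a_k = -1, -3, -8, -55/3, -43, -1474/15, -10231/45, …
ICs: h(0) = -1.

f: a_k = -1, -1, -4, -7, -19, -40, -97, …
g: a_k = 1, 2, 2, 4/3, 2/3, 4/15, 4/45, …
Product ⇒ symmetric product L₀, ord ≤ 1.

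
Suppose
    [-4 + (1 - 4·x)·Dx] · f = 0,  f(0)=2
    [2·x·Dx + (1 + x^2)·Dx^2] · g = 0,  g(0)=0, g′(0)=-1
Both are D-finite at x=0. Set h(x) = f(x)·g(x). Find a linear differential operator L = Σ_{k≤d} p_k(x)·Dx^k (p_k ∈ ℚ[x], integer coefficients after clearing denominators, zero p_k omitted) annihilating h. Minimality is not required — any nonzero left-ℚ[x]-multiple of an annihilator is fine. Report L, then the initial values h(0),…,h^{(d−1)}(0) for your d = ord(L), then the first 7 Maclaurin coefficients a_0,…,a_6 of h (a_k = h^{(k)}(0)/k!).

f: a_k = 2, 8, 32, 128, 512, 2048, 8192, …
g: a_k = 0, -1, 0, 1/3, 0, -1/5, 0, …
h₀=f·g: eliminate ⇒ L₀, order ≤ 1·2.
L = 8·x + (8 - 2·x + 16·x^2)·Dx + (-1 + 4·x - x^2 + 4·x^3)·Dx^2  (order 2).
h: a_k = 0, -2, -8, -94/3, -376/3, -7526/15, -30104/15, …
ICs: h(0) = 0, h′(0) = -2.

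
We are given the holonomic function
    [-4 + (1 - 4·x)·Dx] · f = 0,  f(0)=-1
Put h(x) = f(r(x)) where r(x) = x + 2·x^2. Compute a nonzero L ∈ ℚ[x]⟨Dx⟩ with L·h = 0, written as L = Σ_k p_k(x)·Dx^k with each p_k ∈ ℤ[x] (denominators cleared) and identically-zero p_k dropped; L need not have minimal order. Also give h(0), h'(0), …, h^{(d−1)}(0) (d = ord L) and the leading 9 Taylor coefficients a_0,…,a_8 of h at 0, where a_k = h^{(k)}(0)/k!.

f: a_k = -1, -4, -16, -64, -256, -1024, -4096, -16384, -65536, …
f∘r: x↦r, Dx↦Dx/r' in L_f ⇒ L₀.
L = (4 + 16·x) + (-1 + 4·x + 8·x^2)·Dx  (order 1).
h: a_k = -1, -4, -24, -128, -704, -3840, -20992, -114688, -626688, …
ICs: h(0) = -1.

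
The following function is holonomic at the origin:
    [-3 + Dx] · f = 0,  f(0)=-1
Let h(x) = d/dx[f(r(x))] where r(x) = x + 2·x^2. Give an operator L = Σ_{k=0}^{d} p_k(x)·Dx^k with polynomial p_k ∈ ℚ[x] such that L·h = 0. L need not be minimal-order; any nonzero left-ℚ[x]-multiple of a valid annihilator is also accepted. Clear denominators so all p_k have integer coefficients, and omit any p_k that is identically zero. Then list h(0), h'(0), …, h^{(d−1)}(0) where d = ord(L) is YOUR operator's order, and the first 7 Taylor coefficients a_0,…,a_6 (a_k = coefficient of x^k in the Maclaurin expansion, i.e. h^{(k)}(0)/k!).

f: a_k = -1, -3, -9/2, -9/2, -27/8, -81/40, -81/80, …
h₀=f(r): pull back L_f along r ⇒ L₀.
h₀' ⇒ L via d/dx closure of L₀.
L = (7 + 24·x + 48·x^2) + (-1 - 4·x)·Dx  (order 1).
h: a_k = -3, -21, -135/2, -387/2, -3321/8, -33183/40, -112887/80, …
ICs: h(0) = -3.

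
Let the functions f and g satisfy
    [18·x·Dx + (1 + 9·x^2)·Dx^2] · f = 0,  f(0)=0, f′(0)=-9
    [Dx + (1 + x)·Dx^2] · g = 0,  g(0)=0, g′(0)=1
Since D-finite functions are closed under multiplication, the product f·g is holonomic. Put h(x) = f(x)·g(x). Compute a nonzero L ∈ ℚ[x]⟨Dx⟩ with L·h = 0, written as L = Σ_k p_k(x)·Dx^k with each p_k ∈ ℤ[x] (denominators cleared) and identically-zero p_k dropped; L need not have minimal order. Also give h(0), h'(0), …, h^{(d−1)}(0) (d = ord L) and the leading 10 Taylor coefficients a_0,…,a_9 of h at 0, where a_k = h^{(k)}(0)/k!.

f: a_k = 0, -9, 0, 27, 0, -729/5, 0, 6561/7, 0, -6561, …
g: a_k = 0, 1, -1/2, 1/3, -1/4, 1/5, -1/6, 1/7, -1/8, 1/9, …
Product ⇒ symmetric product L₀, ord ≤ 4.
L = (1368 + 2700·x + 37584·x^2 + 95580·x^3 + 87480·x^4 + 37908·x^5 + 26244·x^7)·Dx + (1298 + 9180·x + 54612·x^2 + 194724·x^3 + 324000·x^4 + 271188·x^5 + 102060·x^6 + 78732·x^7 + 91854·x^8)·Dx^2 + (76 + 2848·x + 12096·x^2 + 43992·x^3 + 117288·x^4 + 173016·x^5 + 139968·x^6 + 75816·x^7 + 78732·x^8 + 52488·x^9)·Dx^3 + (37 + 146·x + 901·x^2 + 2808·x^3 + 7362·x^4 + 15228·x^5 + 21546·x^6 + 17496·x^7 + 12393·x^8 + 13122·x^9 + 6561·x^10)·Dx^4  (order 4).
h: a_k = 0, 0, -9, 9/2, 24, -45/4, -693/5, 1353/20, 4464/5, -121959/280, …
ICs: h(0) = 0, h′(0) = 0, h′′(0) = -18, h′′′(0) = 27.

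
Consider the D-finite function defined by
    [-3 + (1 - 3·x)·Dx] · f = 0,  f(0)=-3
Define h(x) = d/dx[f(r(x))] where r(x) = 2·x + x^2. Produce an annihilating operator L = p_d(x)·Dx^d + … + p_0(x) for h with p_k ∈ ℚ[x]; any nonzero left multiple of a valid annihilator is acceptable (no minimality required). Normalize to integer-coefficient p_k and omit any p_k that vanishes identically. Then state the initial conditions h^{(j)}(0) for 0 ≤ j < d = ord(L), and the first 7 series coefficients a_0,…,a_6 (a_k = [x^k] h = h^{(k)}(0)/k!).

f: a_k = -3, -9, -27, -81, -243, -729, -2187, …
h₀=f(r): pull back L_f along r ⇒ L₀.
Derive L from L₀ (diff closure).
L = (13 + 18·x + 9·x^2) + (-1 + 5·x + 9·x^2 + 3·x^3)·Dx  (order 1).
h: a_k = -18, -234, -2268, -19548, -157950, -1225206, -9239832, …
ICs: h(0) = -18.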